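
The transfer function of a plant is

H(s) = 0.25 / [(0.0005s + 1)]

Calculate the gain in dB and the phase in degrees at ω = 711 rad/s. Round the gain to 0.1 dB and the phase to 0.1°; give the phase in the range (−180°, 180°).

-12.6 dB, -19.6°

At ω = 711 rad/s:
pole (1 + j711·0.0005) = 1 + j0.3555 → |·| ≈ 1.0613, ∠ ≈ 19.57°
|H| = 0.25 · 1 / (1.0613) ≈ 0.23556
Gain = 20 log₁₀(0.23556) ≈ -12.56 dB
∠H = (0°) − (19.57°) = -19.57°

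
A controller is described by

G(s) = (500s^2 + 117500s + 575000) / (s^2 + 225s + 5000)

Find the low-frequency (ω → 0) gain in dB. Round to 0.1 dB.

41.2 dB

G(0) = 575000 / 5000 = 115
20 log₁₀(115) ≈ 41.21 dB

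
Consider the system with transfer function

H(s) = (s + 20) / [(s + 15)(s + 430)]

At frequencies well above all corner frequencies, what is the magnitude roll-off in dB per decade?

-20 dB/decade

Each pole contributes −20 dB/decade at high frequency; each zero contributes +20 dB/decade.
Net: 1 zero(s) − 2 pole(s) → -20 dB/decade.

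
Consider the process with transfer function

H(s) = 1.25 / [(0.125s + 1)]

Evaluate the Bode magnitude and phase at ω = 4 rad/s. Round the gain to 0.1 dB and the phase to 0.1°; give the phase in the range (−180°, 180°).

At ω = 4 rad/s:
pole (1 + j4·0.125) = 1 + j0.5 → |·| ≈ 1.118, ∠ ≈ 26.57°
|H| = 1.25 · 1 / (1.118) ≈ 1.1181
Gain = 20 log₁₀(1.1181) ≈ 0.97 dB
∠H = (0°) − (26.57°) = -26.57°

1.0 dB, -26.6°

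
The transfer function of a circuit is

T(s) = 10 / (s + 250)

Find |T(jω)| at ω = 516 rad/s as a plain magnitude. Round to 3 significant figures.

At s = jω = j516:
pole (s+250): 250 + j516 → |·| = √(250²+516²) = √328756 ≈ 573.37, ∠ = arctan(516/250) ≈ 64.15°
|T| = 10 / 573.37 ≈ 0.017441

0.0174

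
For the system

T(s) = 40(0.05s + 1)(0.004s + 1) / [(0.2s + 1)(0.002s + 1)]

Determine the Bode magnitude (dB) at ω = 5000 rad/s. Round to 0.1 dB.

26.0 dB

At ω = 5000 rad/s:
zero (1 + j5000·0.05) = 1 + j250 → |·| ≈ 250, ∠ ≈ 89.77°
zero (1 + j5000·0.004) = 1 + j20 → |·| ≈ 20.025, ∠ ≈ 87.14°
pole (1 + j5000·0.2) = 1 + j1000 → |·| ≈ 1000, ∠ ≈ 89.94°
pole (1 + j5000·0.002) = 1 + j10 → |·| ≈ 10.05, ∠ ≈ 84.29°
|T| = 40 · 250 · 20.025 / (1000 · 10.05) ≈ 19.925
Gain = 20 log₁₀(19.925) ≈ 25.99 dB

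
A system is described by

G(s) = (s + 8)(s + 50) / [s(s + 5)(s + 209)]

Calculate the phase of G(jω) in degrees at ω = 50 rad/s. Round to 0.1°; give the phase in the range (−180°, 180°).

At s = jω = j50:
zero (s+8): 8 + j50 → |·| = √(8²+50²) = √2564 ≈ 50.636, ∠ = arctan(50/8) ≈ 80.91°
zero (s+50): 50 + j50 → |·| = √(50²+50²) = √5000 ≈ 70.711, ∠ = arctan(50/50) ≈ 45.00°
pole (s+5): 5 + j50 → |·| = √(5²+50²) = √2525 ≈ 50.249, ∠ = arctan(50/5) ≈ 84.29°
pole (s+209): 209 + j50 → |·| = √(209²+50²) = √46181 ≈ 214.9, ∠ = arctan(50/209) ≈ 13.45°
pole at origin: |s| = 50, ∠ = 90.00° (in denominator)
∠G = 125.91° − 187.74° = -61.83°

-61.8°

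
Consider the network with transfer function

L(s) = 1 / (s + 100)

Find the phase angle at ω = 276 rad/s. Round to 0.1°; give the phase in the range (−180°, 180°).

Substitute s = j276:
Numerator: 1 = 1 + j0
Denominator: (j276) + 100 = 100 + j276
|N| = √(1² + 0²) ≈ 1, ∠N ≈ 0.00°
|D| = √(100² + 276²) ≈ 293.56, ∠D ≈ 70.08°
∠L = 0.00° − 70.08° = -70.08°

-70.1°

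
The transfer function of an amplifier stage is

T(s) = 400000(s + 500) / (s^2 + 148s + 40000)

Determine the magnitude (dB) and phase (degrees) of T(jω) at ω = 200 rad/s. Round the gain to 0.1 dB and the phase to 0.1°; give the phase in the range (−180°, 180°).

77.2 dB, -68.2°

At s = jω = j200:
zero (s+500): 500 + j200 → |·| = √(500²+200²) = √290000 ≈ 538.52, ∠ = arctan(200/500) ≈ 21.80°
quadratic: (j200)² + 148·j200 + 40000 = 0 + j29600 → |·| ≈ 29600, ∠ ≈ 90.00°
|T| = 400000 · 538.52 / 29600 ≈ 7277.3
Gain = 20 log₁₀(7277.3) ≈ 77.24 dB
∠T = 21.80° − 90.00° = -68.20°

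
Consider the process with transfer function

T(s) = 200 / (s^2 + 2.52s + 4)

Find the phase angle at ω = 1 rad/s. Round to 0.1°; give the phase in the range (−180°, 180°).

At s = jω = j1:
quadratic: (j1)² + 2.52·j1 + 4 = 3 + j2.52 → |·| ≈ 3.918, ∠ ≈ 40.03°
∠T = 0.00° − 40.03° = -40.03°

-40.0°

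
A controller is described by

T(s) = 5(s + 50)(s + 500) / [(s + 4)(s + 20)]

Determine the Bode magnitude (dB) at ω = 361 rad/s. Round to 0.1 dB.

18.7 dB

At s = jω = j361:
zero (s+50): 50 + j361 → |·| = √(50²+361²) = √132821 ≈ 364.45, ∠ = arctan(361/50) ≈ 82.11°
zero (s+500): 500 + j361 → |·| = √(500²+361²) = √380321 ≈ 616.7, ∠ = arctan(361/500) ≈ 35.83°
pole (s+4): 4 + j361 → |·| = √(4²+361²) = √130337 ≈ 361.02, ∠ = arctan(361/4) ≈ 89.37°
pole (s+20): 20 + j361 → |·| = √(20²+361²) = √130721 ≈ 361.55, ∠ = arctan(361/20) ≈ 86.83°
|T| = 5 · 2.2476e+05 / 1.3053e+05 ≈ 8.6095
Gain = 20 log₁₀(8.6095) ≈ 18.70 dB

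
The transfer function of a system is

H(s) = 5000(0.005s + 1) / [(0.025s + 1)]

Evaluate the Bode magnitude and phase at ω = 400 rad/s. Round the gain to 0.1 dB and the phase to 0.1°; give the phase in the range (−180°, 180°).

At ω = 400 rad/s:
zero (1 + j400·0.005) = 1 + j2 → |·| ≈ 2.2361, ∠ ≈ 63.43°
pole (1 + j400·0.025) = 1 + j10 → |·| ≈ 10.05, ∠ ≈ 84.29°
|H| = 5000 · 2.2361 / (10.05) ≈ 1112.5
Gain = 20 log₁₀(1112.5) ≈ 60.93 dB
∠H = (63.43°) − (84.29°) = -20.86°

60.9 dB, -20.9°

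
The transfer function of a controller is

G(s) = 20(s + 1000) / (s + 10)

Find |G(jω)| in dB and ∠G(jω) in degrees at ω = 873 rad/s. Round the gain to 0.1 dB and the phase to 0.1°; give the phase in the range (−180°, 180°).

At s = jω = j873:
zero (s+1000): 1000 + j873 → |·| = √(1000²+873²) = √1762129 ≈ 1327.5, ∠ = arctan(873/1000) ≈ 41.12°
pole (s+10): 10 + j873 → |·| = √(10²+873²) = √762229 ≈ 873.06, ∠ = arctan(873/10) ≈ 89.34°
|G| = 20 · 1327.5 / 873.06 ≈ 30.41
Gain = 20 log₁₀(30.41) ≈ 29.66 dB
∠G = 41.12° − 89.34° = -48.22°

29.7 dB, -48.2°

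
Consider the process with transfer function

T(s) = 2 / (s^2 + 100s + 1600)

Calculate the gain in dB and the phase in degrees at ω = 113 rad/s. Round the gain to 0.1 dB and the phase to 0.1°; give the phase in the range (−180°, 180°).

Substitute s = j113:
Numerator: 2 = 2 + j0
Denominator: (j113)^2 + 100(j113) + 1600 = -11169 + j11300
|N| = √(2² + 0²) ≈ 2, ∠N ≈ 0.00°
|D| = √(11169² + 11300²) ≈ 15888, ∠D ≈ 134.67°
|T| = 2 / 15888 ≈ 0.00012588
Gain = 20 log₁₀(0.00012588) ≈ -78.00 dB
∠T = 0.00° − 134.67° = -134.67°

-78.0 dB, -134.7°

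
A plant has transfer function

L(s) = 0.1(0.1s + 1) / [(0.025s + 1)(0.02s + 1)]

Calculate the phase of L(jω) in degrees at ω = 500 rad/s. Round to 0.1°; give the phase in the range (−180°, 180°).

-80.9°

At ω = 500 rad/s:
zero (1 + j500·0.1) = 1 + j50 → |·| ≈ 50.01, ∠ ≈ 88.85°
pole (1 + j500·0.025) = 1 + j12.5 → |·| ≈ 12.54, ∠ ≈ 85.43°
pole (1 + j500·0.02) = 1 + j10 → |·| ≈ 10.05, ∠ ≈ 84.29°
∠L = (88.85°) − (85.43° + 84.29°) = -80.87°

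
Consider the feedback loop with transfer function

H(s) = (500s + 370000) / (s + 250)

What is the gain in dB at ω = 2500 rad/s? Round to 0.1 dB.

54.3 dB

Substitute s = j2500:
Numerator: 500(j2500) + 370000 = 370000 + j1250000
Denominator: (j2500) + 250 = 250 + j2500
|N| = √(370000² + 1250000²) ≈ 1.3036e+06, ∠N ≈ 73.51°
|D| = √(250² + 2500²) ≈ 2512.5, ∠D ≈ 84.29°
|H| = 1.3036e+06 / 2512.5 ≈ 518.85
Gain = 20 log₁₀(518.85) ≈ 54.30 dB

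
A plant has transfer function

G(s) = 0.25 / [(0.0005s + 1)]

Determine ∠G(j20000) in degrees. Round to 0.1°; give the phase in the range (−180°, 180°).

At ω = 20000 rad/s:
pole (1 + j20000·0.0005) = 1 + j10 → |·| ≈ 10.05, ∠ ≈ 84.29°
∠G = (0°) − (84.29°) = -84.29°

-84.3°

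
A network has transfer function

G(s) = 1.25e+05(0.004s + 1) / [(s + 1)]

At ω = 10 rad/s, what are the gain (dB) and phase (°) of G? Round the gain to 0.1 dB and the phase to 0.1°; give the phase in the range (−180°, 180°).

At ω = 10 rad/s:
zero (1 + j10·0.004) = 1 + j0.04 → |·| ≈ 1.0008, ∠ ≈ 2.29°
pole (1 + j10·1) = 1 + j10 → |·| ≈ 10.05, ∠ ≈ 84.29°
|G| = 1.25e+05 · 1.0008 / (10.05) ≈ 12448
Gain = 20 log₁₀(12448) ≈ 81.90 dB
∠G = (2.29°) − (84.29°) = -82.00°

81.9 dB, -82.0°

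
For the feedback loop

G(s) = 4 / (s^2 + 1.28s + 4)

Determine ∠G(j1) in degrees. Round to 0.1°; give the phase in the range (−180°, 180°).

At s = jω = j1:
quadratic: (j1)² + 1.28·j1 + 4 = 3 + j1.28 → |·| ≈ 3.2617, ∠ ≈ 23.11°
∠G = 0.00° − 23.11° = -23.11°

-23.1°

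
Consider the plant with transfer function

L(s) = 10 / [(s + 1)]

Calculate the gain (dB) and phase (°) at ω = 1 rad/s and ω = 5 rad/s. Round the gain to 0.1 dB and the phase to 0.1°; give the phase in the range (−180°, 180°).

ω = 1: 17.0 dB, -45.0°; ω = 5: 5.9 dB, -78.7°

At ω = 1 rad/s:
pole (1 + j1·1) = 1 + j1 → |·| ≈ 1.4142, ∠ ≈ 45.00°
|L| = 10 · 1 / (1.4142) ≈ 7.0711
Gain = 20 log₁₀(7.0711) ≈ 16.99 dB
∠L = (0°) − (45.00°) = -45.00°

At ω = 5 rad/s:
pole (1 + j5·1) = 1 + j5 → |·| ≈ 5.099, ∠ ≈ 78.69°
|L| = 10 · 1 / (5.099) ≈ 1.9612
Gain = 20 log₁₀(1.9612) ≈ 5.85 dB
∠L = (0°) − (78.69°) = -78.69°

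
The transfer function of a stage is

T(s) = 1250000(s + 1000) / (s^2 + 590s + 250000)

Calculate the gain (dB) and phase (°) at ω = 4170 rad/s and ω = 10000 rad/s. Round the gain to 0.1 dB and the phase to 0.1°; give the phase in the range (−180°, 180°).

ω = 4170: 49.8 dB, -95.3°; ω = 10000: 42.0 dB, -92.3°

At s = jω = j4170:
zero (s+1000): 1000 + j4170 → |·| = √(1000²+4170²) = √18388900 ≈ 4288.2, ∠ = arctan(4170/1000) ≈ 76.51°
quadratic: (j4170)² + 590·j4170 + 250000 = -17138900 + j2460300 → |·| ≈ 1.7315e+07, ∠ ≈ 171.83°
|T| = 1250000 · 4288.2 / 1.7315e+07 ≈ 309.57
Gain = 20 log₁₀(309.57) ≈ 49.82 dB
∠T = 76.51° − 171.83° = -95.32°

At s = jω = j10000:
zero (s+1000): 1000 + j10000 → |·| = √(1000²+10000²) = √101000000 ≈ 10050, ∠ = arctan(10000/1000) ≈ 84.29°
quadratic: (j10000)² + 590·j10000 + 250000 = -99750000 + j5900000 → |·| ≈ 9.9924e+07, ∠ ≈ 176.62°
|T| = 1250000 · 10050 / 9.9924e+07 ≈ 125.72
Gain = 20 log₁₀(125.72) ≈ 41.99 dB
∠T = 84.29° − 176.62° = -92.33°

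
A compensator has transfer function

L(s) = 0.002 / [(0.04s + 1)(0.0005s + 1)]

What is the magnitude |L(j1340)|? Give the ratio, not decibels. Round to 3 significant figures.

3.10e-05

At ω = 1340 rad/s:
pole (1 + j1340·0.04) = 1 + j53.6 → |·| ≈ 53.609, ∠ ≈ 88.93°
pole (1 + j1340·0.0005) = 1 + j0.67 → |·| ≈ 1.2037, ∠ ≈ 33.82°
|L| = 0.002 · 1 / (53.609 · 1.2037) ≈ 3.0994e-05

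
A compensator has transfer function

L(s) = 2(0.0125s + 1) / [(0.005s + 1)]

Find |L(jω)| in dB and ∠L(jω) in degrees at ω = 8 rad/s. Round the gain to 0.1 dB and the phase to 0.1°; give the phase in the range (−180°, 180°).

6.1 dB, 3.4°

At ω = 8 rad/s:
zero (1 + j8·0.0125) = 1 + j0.1 → |·| ≈ 1.005, ∠ ≈ 5.71°
pole (1 + j8·0.005) = 1 + j0.04 → |·| ≈ 1.0008, ∠ ≈ 2.29°
|L| = 2 · 1.005 / (1.0008) ≈ 2.0084
Gain = 20 log₁₀(2.0084) ≈ 6.06 dB
∠L = (5.71°) − (2.29°) = 3.42°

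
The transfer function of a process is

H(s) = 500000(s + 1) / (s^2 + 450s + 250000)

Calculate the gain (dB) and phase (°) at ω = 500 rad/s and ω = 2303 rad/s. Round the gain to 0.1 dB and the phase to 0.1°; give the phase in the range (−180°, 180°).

At s = jω = j500:
zero (s+1): 1 + j500 → |·| = √(1²+500²) = √250001 ≈ 500, ∠ = arctan(500/1) ≈ 89.89°
quadratic: (j500)² + 450·j500 + 250000 = 0 + j225000 → |·| ≈ 2.25e+05, ∠ ≈ 90.00°
|H| = 500000 · 500 / 2.25e+05 ≈ 1111.1
Gain = 20 log₁₀(1111.1) ≈ 60.92 dB
∠H = 89.89° − 90.00° = -0.11°

At s = jω = j2303:
zero (s+1): 1 + j2303 → |·| = √(1²+2303²) = √5303810 ≈ 2303, ∠ = arctan(2303/1) ≈ 89.98°
quadratic: (j2303)² + 450·j2303 + 250000 = -5053809 + j1036350 → |·| ≈ 5.159e+06, ∠ ≈ 168.41°
|H| = 500000 · 2303 / 5.159e+06 ≈ 223.2
Gain = 20 log₁₀(223.2) ≈ 46.97 dB
∠H = 89.98° − 168.41° = -78.43°

ω = 500: 60.9 dB, -0.1°; ω = 2303: 47.0 dB, -78.4°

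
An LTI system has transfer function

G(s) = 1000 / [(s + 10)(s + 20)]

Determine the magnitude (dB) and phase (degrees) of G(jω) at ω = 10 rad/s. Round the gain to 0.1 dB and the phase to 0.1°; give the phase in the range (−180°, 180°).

At s = jω = j10:
pole (s+10): 10 + j10 → |·| = √(10²+10²) = √200 ≈ 14.142, ∠ = arctan(10/10) ≈ 45.00°
pole (s+20): 20 + j10 → |·| = √(20²+10²) = √500 ≈ 22.361, ∠ = arctan(10/20) ≈ 26.57°
|G| = 1000 / 316.23 ≈ 3.1623
Gain = 20 log₁₀(3.1623) ≈ 10.00 dB
∠G = 0.00° − 71.57° = -71.57°

10.0 dB, -71.6°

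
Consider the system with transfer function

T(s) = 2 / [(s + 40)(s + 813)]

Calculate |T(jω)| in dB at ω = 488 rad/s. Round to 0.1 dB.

-107.3 dB

At s = jω = j488:
pole (s+40): 40 + j488 → |·| = √(40²+488²) = √239744 ≈ 489.64, ∠ = arctan(488/40) ≈ 85.31°
pole (s+813): 813 + j488 → |·| = √(813²+488²) = √899113 ≈ 948.22, ∠ = arctan(488/813) ≈ 30.97°
|T| = 2 / 4.6429e+05 ≈ 4.3077e-06
Gain = 20 log₁₀(4.3077e-06) ≈ -107.32 dB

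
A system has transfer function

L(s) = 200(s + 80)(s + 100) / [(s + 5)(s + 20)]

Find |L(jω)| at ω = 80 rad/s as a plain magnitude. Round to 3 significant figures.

At s = jω = j80:
zero (s+80): 80 + j80 → |·| = √(80²+80²) = √12800 ≈ 113.14, ∠ = arctan(80/80) ≈ 45.00°
zero (s+100): 100 + j80 → |·| = √(100²+80²) = √16400 ≈ 128.06, ∠ = arctan(80/100) ≈ 38.66°
pole (s+5): 5 + j80 → |·| = √(5²+80²) = √6425 ≈ 80.156, ∠ = arctan(80/5) ≈ 86.42°
pole (s+20): 20 + j80 → |·| = √(20²+80²) = √6800 ≈ 82.462, ∠ = arctan(80/20) ≈ 75.96°
|L| = 200 · 14489 / 6609.8 ≈ 438.41

438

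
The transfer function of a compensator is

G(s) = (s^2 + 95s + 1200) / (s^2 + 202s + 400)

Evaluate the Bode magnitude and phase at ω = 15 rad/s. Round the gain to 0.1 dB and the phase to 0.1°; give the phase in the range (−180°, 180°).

-4.9 dB, -31.1°

Substitute s = j15:
Numerator: (j15)^2 + 95(j15) + 1200 = 975 + j1425
Denominator: (j15)^2 + 202(j15) + 400 = 175 + j3030
|N| = √(975² + 1425²) ≈ 1726.6, ∠N ≈ 55.62°
|D| = √(175² + 3030²) ≈ 3035, ∠D ≈ 86.69°
|G| = 1726.6 / 3035 ≈ 0.5689
Gain = 20 log₁₀(0.5689) ≈ -4.90 dB
∠G = 55.62° − 86.69° = -31.07°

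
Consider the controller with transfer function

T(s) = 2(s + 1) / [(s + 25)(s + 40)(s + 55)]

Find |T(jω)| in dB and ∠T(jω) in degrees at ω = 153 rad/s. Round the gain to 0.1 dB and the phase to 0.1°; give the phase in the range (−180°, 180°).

At s = jω = j153:
zero (s+1): 1 + j153 → |·| = √(1²+153²) = √23410 ≈ 153, ∠ = arctan(153/1) ≈ 89.63°
pole (s+25): 25 + j153 → |·| = √(25²+153²) = √24034 ≈ 155.03, ∠ = arctan(153/25) ≈ 80.72°
pole (s+40): 40 + j153 → |·| = √(40²+153²) = √25009 ≈ 158.14, ∠ = arctan(153/40) ≈ 75.35°
pole (s+55): 55 + j153 → |·| = √(55²+153²) = √26434 ≈ 162.59, ∠ = arctan(153/55) ≈ 70.23°
|T| = 2 · 153 / 3.9861e+06 ≈ 7.6767e-05
Gain = 20 log₁₀(7.6767e-05) ≈ -82.30 dB
∠T = 89.63° − 226.30° = -136.67°

-82.3 dB, -136.7°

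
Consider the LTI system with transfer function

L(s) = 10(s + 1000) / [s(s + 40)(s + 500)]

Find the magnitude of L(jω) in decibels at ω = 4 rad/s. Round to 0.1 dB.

-18.1 dB

At s = jω = j4:
zero (s+1000): 1000 + j4 → |·| = √(1000²+4²) = √1000016 ≈ 1000, ∠ = arctan(4/1000) ≈ 0.23°
pole (s+40): 40 + j4 → |·| = √(40²+4²) = √1616 ≈ 40.2, ∠ = arctan(4/40) ≈ 5.71°
pole (s+500): 500 + j4 → |·| = √(500²+4²) = √250016 ≈ 500.02, ∠ = arctan(4/500) ≈ 0.46°
pole at origin: |s| = 4, ∠ = 90.00° (in denominator)
|L| = 10 · 1000 / 80403 ≈ 0.12437
Gain = 20 log₁₀(0.12437) ≈ -18.11 dB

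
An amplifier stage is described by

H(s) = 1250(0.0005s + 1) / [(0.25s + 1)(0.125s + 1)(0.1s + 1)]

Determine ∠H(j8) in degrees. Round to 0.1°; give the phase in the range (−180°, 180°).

-146.9°

At ω = 8 rad/s:
zero (1 + j8·0.0005) = 1 + j0.004 → |·| ≈ 1, ∠ ≈ 0.23°
pole (1 + j8·0.25) = 1 + j2 → |·| ≈ 2.2361, ∠ ≈ 63.43°
pole (1 + j8·0.125) = 1 + j1 → |·| ≈ 1.4142, ∠ ≈ 45.00°
pole (1 + j8·0.1) = 1 + j0.8 → |·| ≈ 1.2806, ∠ ≈ 38.66°
∠H = (0.23°) − (63.43° + 45.00° + 38.66°) = -146.86°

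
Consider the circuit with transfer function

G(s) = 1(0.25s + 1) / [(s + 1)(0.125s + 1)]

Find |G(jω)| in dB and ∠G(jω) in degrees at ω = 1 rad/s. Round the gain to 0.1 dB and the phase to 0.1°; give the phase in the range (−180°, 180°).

At ω = 1 rad/s:
zero (1 + j1·0.25) = 1 + j0.25 → |·| ≈ 1.0308, ∠ ≈ 14.04°
pole (1 + j1·1) = 1 + j1 → |·| ≈ 1.4142, ∠ ≈ 45.00°
pole (1 + j1·0.125) = 1 + j0.125 → |·| ≈ 1.0078, ∠ ≈ 7.13°
|G| = 1 · 1.0308 / (1.4142 · 1.0078) ≈ 0.72325
Gain = 20 log₁₀(0.72325) ≈ -2.81 dB
∠G = (14.04°) − (45.00° + 7.13°) = -38.09°

-2.8 dB, -38.1°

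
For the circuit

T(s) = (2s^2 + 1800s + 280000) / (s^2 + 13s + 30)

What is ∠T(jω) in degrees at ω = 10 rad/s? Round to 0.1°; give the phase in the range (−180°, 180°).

Substitute s = j10:
Numerator: 2(j10)^2 + 1800(j10) + 280000 = 279800 + j18000
Denominator: (j10)^2 + 13(j10) + 30 = -70 + j130
|N| = √(279800² + 18000²) ≈ 2.8038e+05, ∠N ≈ 3.68°
|D| = √(70² + 130²) ≈ 147.65, ∠D ≈ 118.30°
∠T = 3.68° − 118.30° = -114.62°

-114.6°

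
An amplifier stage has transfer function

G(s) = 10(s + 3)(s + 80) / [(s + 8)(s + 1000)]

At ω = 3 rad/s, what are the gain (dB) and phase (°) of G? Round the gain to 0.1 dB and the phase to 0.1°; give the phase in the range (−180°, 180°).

-8.0 dB, 26.4°

At s = jω = j3:
zero (s+3): 3 + j3 → |·| = √(3²+3²) = √18 ≈ 4.2426, ∠ = arctan(3/3) ≈ 45.00°
zero (s+80): 80 + j3 → |·| = √(80²+3²) = √6409 ≈ 80.056, ∠ = arctan(3/80) ≈ 2.15°
pole (s+8): 8 + j3 → |·| = √(8²+3²) = √73 ≈ 8.544, ∠ = arctan(3/8) ≈ 20.56°
pole (s+1000): 1000 + j3 → |·| = √(1000²+3²) = √1000009 ≈ 1000, ∠ = arctan(3/1000) ≈ 0.17°
|G| = 10 · 339.65 / 8544 ≈ 0.39753
Gain = 20 log₁₀(0.39753) ≈ -8.01 dB
∠G = 47.15° − 20.73° = 26.42°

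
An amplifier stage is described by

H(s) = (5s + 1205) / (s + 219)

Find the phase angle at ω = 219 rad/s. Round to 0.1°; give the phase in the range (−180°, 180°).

Substitute s = j219:
Numerator: 5(j219) + 1205 = 1205 + j1095
Denominator: (j219) + 219 = 219 + j219
|N| = √(1205² + 1095²) ≈ 1628.2, ∠N ≈ 42.26°
|D| = √(219² + 219²) ≈ 309.71, ∠D ≈ 45.00°
∠H = 42.26° − 45.00° = -2.74°

-2.7°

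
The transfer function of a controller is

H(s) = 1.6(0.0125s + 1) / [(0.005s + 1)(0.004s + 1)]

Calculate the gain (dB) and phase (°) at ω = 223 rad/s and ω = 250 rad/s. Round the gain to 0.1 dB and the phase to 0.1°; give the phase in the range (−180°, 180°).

At ω = 223 rad/s:
zero (1 + j223·0.0125) = 1 + j2.7875 → |·| ≈ 2.9614, ∠ ≈ 70.26°
pole (1 + j223·0.005) = 1 + j1.115 → |·| ≈ 1.4977, ∠ ≈ 48.11°
pole (1 + j223·0.004) = 1 + j0.892 → |·| ≈ 1.34, ∠ ≈ 41.73°
|H| = 1.6 · 2.9614 / (1.4977 · 1.34) ≈ 2.361
Gain = 20 log₁₀(2.361) ≈ 7.46 dB
∠H = (70.26°) − (48.11° + 41.73°) = -19.58°

At ω = 250 rad/s:
zero (1 + j250·0.0125) = 1 + j3.125 → |·| ≈ 3.2811, ∠ ≈ 72.26°
pole (1 + j250·0.005) = 1 + j1.25 → |·| ≈ 1.6008, ∠ ≈ 51.34°
pole (1 + j250·0.004) = 1 + j1 → |·| ≈ 1.4142, ∠ ≈ 45.00°
|H| = 1.6 · 3.2811 / (1.6008 · 1.4142) ≈ 2.319
Gain = 20 log₁₀(2.319) ≈ 7.31 dB
∠H = (72.26°) − (51.34° + 45.00°) = -24.08°

ω = 223: 7.5 dB, -19.6°; ω = 250: 7.3 dB, -24.1°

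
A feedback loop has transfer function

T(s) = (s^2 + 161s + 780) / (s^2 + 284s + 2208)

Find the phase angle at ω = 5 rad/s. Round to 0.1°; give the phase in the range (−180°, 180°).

13.8°

Substitute s = j5:
Numerator: (j5)^2 + 161(j5) + 780 = 755 + j805
Denominator: (j5)^2 + 284(j5) + 2208 = 2183 + j1420
|N| = √(755² + 805²) ≈ 1103.7, ∠N ≈ 46.84°
|D| = √(2183² + 1420²) ≈ 2604.2, ∠D ≈ 33.04°
∠T = 46.84° − 33.04° = 13.80°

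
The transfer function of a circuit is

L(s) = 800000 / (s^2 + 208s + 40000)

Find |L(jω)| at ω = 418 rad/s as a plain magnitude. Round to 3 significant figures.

At s = jω = j418:
quadratic: (j418)² + 208·j418 + 40000 = -134724 + j86944 → |·| ≈ 1.6034e+05, ∠ ≈ 147.16°
|L| = 800000 / 1.6034e+05 ≈ 4.9894

4.99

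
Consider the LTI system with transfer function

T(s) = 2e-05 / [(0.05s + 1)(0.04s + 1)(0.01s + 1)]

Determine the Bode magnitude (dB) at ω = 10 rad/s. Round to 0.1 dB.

At ω = 10 rad/s:
pole (1 + j10·0.05) = 1 + j0.5 → |·| ≈ 1.118, ∠ ≈ 26.57°
pole (1 + j10·0.04) = 1 + j0.4 → |·| ≈ 1.077, ∠ ≈ 21.80°
pole (1 + j10·0.01) = 1 + j0.1 → |·| ≈ 1.005, ∠ ≈ 5.71°
|T| = 2e-05 · 1 / (1.118 · 1.077 · 1.005) ≈ 1.6527e-05
Gain = 20 log₁₀(1.6527e-05) ≈ -95.64 dB

-95.6 dB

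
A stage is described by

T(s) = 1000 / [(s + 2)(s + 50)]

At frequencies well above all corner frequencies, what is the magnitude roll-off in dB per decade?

-40 dB/decade

Each pole contributes −20 dB/decade at high frequency; each zero contributes +20 dB/decade.
Net: 0 zero(s) − 2 pole(s) → -40 dB/decade.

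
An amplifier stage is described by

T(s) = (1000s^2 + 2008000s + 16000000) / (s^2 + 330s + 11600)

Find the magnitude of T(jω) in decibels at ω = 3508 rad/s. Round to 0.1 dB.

61.2 dB

Substitute s = j3508:
Numerator: 1000(j3508)^2 + 2008000(j3508) + 16000000 = -12290064000 + j7044064000
Denominator: (j3508)^2 + 330(j3508) + 11600 = -12294464 + j1157640
|N| = √(12290064000² + 7044064000²) ≈ 1.4166e+10, ∠N ≈ 150.18°
|D| = √(12294464² + 1157640²) ≈ 1.2349e+07, ∠D ≈ 174.62°
|T| = 1.4166e+10 / 1.2349e+07 ≈ 1147.1
Gain = 20 log₁₀(1147.1) ≈ 61.19 dB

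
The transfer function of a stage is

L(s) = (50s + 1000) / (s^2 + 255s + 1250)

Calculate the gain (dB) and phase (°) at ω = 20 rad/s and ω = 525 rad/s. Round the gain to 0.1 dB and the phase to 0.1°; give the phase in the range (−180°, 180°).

Substitute s = j20:
Numerator: 50(j20) + 1000 = 1000 + j1000
Denominator: (j20)^2 + 255(j20) + 1250 = 850 + j5100
|N| = √(1000² + 1000²) ≈ 1414.2, ∠N ≈ 45.00°
|D| = √(850² + 5100²) ≈ 5170.3, ∠D ≈ 80.54°
|L| = 1414.2 / 5170.3 ≈ 0.27352
Gain = 20 log₁₀(0.27352) ≈ -11.26 dB
∠L = 45.00° − 80.54° = -35.54°

Substitute s = j525:
Numerator: 50(j525) + 1000 = 1000 + j26250
Denominator: (j525)^2 + 255(j525) + 1250 = -274375 + j133875
|N| = √(1000² + 26250²) ≈ 26269, ∠N ≈ 87.82°
|D| = √(274375² + 133875²) ≈ 3.0529e+05, ∠D ≈ 153.99°
|L| = 26269 / 3.0529e+05 ≈ 0.086046
Gain = 20 log₁₀(0.086046) ≈ -21.31 dB
∠L = 87.82° − 153.99° = -66.17°

ω = 20: -11.3 dB, -35.5°; ω = 525: -21.3 dB, -66.2°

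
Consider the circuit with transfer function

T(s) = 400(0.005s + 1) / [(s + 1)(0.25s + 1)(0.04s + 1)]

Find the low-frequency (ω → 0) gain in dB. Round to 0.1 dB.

T(0) = 400 · 1 / 1 = 400
20 log₁₀(400) ≈ 52.04 dB

52.0 dB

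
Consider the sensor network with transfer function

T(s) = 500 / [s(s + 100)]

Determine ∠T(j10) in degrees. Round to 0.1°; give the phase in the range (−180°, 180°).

At s = jω = j10:
pole (s+100): 100 + j10 → |·| = √(100²+10²) = √10100 ≈ 100.5, ∠ = arctan(10/100) ≈ 5.71°
pole at origin: |s| = 10, ∠ = 90.00° (in denominator)
∠T = 0.00° − 95.71° = -95.71°

-95.7°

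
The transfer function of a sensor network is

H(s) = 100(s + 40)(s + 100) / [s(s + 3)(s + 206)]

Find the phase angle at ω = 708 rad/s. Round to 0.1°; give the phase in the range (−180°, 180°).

-84.8°

At s = jω = j708:
zero (s+40): 40 + j708 → |·| = √(40²+708²) = √502864 ≈ 709.13, ∠ = arctan(708/40) ≈ 86.77°
zero (s+100): 100 + j708 → |·| = √(100²+708²) = √511264 ≈ 715.03, ∠ = arctan(708/100) ≈ 81.96°
pole (s+3): 3 + j708 → |·| = √(3²+708²) = √501273 ≈ 708.01, ∠ = arctan(708/3) ≈ 89.76°
pole (s+206): 206 + j708 → |·| = √(206²+708²) = √543700 ≈ 737.36, ∠ = arctan(708/206) ≈ 73.78°
pole at origin: |s| = 708, ∠ = 90.00° (in denominator)
∠H = 168.73° − 253.54° = -84.81°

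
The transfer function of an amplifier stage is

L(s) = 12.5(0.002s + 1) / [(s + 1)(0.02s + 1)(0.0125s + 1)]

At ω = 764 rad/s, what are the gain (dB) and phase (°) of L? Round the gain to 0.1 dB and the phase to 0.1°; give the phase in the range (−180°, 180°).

-73.8 dB, 156.6°

At ω = 764 rad/s:
zero (1 + j764·0.002) = 1 + j1.528 → |·| ≈ 1.8261, ∠ ≈ 56.80°
pole (1 + j764·1) = 1 + j764 → |·| ≈ 764, ∠ ≈ 89.93°
pole (1 + j764·0.02) = 1 + j15.28 → |·| ≈ 15.313, ∠ ≈ 86.26°
pole (1 + j764·0.0125) = 1 + j9.55 → |·| ≈ 9.6022, ∠ ≈ 84.02°
|L| = 12.5 · 1.8261 / (764 · 15.313 · 9.6022) ≈ 0.00020319
Gain = 20 log₁₀(0.00020319) ≈ -73.84 dB
∠L = (56.80°) − (89.93° + 86.26° + 84.02°) = -203.41° ≡ 156.59° (principal value)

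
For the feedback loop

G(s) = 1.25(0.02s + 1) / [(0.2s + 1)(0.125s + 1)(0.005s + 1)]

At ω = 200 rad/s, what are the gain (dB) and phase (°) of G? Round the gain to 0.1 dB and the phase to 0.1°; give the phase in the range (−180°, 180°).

-48.8 dB, -145.3°

At ω = 200 rad/s:
zero (1 + j200·0.02) = 1 + j4 → |·| ≈ 4.1231, ∠ ≈ 75.96°
pole (1 + j200·0.2) = 1 + j40 → |·| ≈ 40.012, ∠ ≈ 88.57°
pole (1 + j200·0.125) = 1 + j25 → |·| ≈ 25.02, ∠ ≈ 87.71°
pole (1 + j200·0.005) = 1 + j1 → |·| ≈ 1.4142, ∠ ≈ 45.00°
|G| = 1.25 · 4.1231 / (40.012 · 25.02 · 1.4142) ≈ 0.0036404
Gain = 20 log₁₀(0.0036404) ≈ -48.78 dB
∠G = (75.96°) − (88.57° + 87.71° + 45.00°) = -145.32°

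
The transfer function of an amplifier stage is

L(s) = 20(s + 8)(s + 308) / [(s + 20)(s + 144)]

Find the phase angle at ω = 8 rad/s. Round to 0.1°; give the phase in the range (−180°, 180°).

21.5°

At s = jω = j8:
zero (s+8): 8 + j8 → |·| = √(8²+8²) = √128 ≈ 11.314, ∠ = arctan(8/8) ≈ 45.00°
zero (s+308): 308 + j8 → |·| = √(308²+8²) = √94928 ≈ 308.1, ∠ = arctan(8/308) ≈ 1.49°
pole (s+20): 20 + j8 → |·| = √(20²+8²) = √464 ≈ 21.541, ∠ = arctan(8/20) ≈ 21.80°
pole (s+144): 144 + j8 → |·| = √(144²+8²) = √20800 ≈ 144.22, ∠ = arctan(8/144) ≈ 3.18°
∠L = 46.49° − 24.98° = 21.51°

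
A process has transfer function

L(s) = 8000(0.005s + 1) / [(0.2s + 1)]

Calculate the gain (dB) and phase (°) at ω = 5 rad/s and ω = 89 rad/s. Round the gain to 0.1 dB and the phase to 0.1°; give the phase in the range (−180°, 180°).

At ω = 5 rad/s:
zero (1 + j5·0.005) = 1 + j0.025 → |·| ≈ 1.0003, ∠ ≈ 1.43°
pole (1 + j5·0.2) = 1 + j1 → |·| ≈ 1.4142, ∠ ≈ 45.00°
|L| = 8000 · 1.0003 / (1.4142) ≈ 5658.6
Gain = 20 log₁₀(5658.6) ≈ 75.05 dB
∠L = (1.43°) − (45.00°) = -43.57°

At ω = 89 rad/s:
zero (1 + j89·0.005) = 1 + j0.445 → |·| ≈ 1.0945, ∠ ≈ 23.99°
pole (1 + j89·0.2) = 1 + j17.8 → |·| ≈ 17.828, ∠ ≈ 86.78°
|L| = 8000 · 1.0945 / (17.828) ≈ 491.14
Gain = 20 log₁₀(491.14) ≈ 53.82 dB
∠L = (23.99°) − (86.78°) = -62.79°

ω = 5: 75.1 dB, -43.6°; ω = 89: 53.8 dB, -62.8°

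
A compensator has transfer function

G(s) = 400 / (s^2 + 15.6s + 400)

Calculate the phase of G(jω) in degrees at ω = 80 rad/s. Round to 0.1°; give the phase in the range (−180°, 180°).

-168.3°

At s = jω = j80:
quadratic: (j80)² + 15.6·j80 + 400 = -6000 + j1248 → |·| ≈ 6128.4, ∠ ≈ 168.25°
∠G = 0.00° − 168.25° = -168.25°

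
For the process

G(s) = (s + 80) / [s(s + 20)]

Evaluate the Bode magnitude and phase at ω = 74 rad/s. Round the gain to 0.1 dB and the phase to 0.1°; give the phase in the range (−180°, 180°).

At s = jω = j74:
zero (s+80): 80 + j74 → |·| = √(80²+74²) = √11876 ≈ 108.98, ∠ = arctan(74/80) ≈ 42.77°
pole (s+20): 20 + j74 → |·| = √(20²+74²) = √5876 ≈ 76.655, ∠ = arctan(74/20) ≈ 74.88°
pole at origin: |s| = 74, ∠ = 90.00° (in denominator)
|G| = 1 · 108.98 / 5672.5 ≈ 0.019212
Gain = 20 log₁₀(0.019212) ≈ -34.33 dB
∠G = 42.77° − 164.88° = -122.11°

-34.3 dB, -122.1°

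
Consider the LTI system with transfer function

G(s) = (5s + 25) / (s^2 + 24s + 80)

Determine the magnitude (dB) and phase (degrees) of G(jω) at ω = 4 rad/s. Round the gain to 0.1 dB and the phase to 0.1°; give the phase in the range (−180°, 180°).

-11.1 dB, -17.7°

Substitute s = j4:
Numerator: 5(j4) + 25 = 25 + j20
Denominator: (j4)^2 + 24(j4) + 80 = 64 + j96
|N| = √(25² + 20²) ≈ 32.016, ∠N ≈ 38.66°
|D| = √(64² + 96²) ≈ 115.38, ∠D ≈ 56.31°
|G| = 32.016 / 115.38 ≈ 0.27748
Gain = 20 log₁₀(0.27748) ≈ -11.14 dB
∠G = 38.66° − 56.31° = -17.65°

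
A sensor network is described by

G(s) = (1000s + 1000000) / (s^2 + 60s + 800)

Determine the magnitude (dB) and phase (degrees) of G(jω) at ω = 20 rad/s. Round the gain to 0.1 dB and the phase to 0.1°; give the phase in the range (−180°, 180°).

Substitute s = j20:
Numerator: 1000(j20) + 1000000 = 1000000 + j20000
Denominator: (j20)^2 + 60(j20) + 800 = 400 + j1200
|N| = √(1000000² + 20000²) ≈ 1.0002e+06, ∠N ≈ 1.15°
|D| = √(400² + 1200²) ≈ 1264.9, ∠D ≈ 71.57°
|G| = 1.0002e+06 / 1264.9 ≈ 790.73
Gain = 20 log₁₀(790.73) ≈ 57.96 dB
∠G = 1.15° − 71.57° = -70.42°

58.0 dB, -70.4°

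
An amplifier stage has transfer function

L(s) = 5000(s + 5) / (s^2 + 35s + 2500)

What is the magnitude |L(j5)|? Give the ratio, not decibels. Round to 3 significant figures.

At s = jω = j5:
zero (s+5): 5 + j5 → |·| = √(5²+5²) = √50 ≈ 7.0711, ∠ = arctan(5/5) ≈ 45.00°
quadratic: (j5)² + 35·j5 + 2500 = 2475 + j175 → |·| ≈ 2481.2, ∠ ≈ 4.04°
|L| = 5000 · 7.0711 / 2481.2 ≈ 14.249

14.2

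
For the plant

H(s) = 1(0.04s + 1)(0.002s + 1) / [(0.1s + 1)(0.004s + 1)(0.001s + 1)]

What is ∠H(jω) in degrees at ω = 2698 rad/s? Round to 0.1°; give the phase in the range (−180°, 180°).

-75.2°

At ω = 2698 rad/s:
zero (1 + j2698·0.04) = 1 + j107.92 → |·| ≈ 107.92, ∠ ≈ 89.47°
zero (1 + j2698·0.002) = 1 + j5.396 → |·| ≈ 5.4879, ∠ ≈ 79.50°
pole (1 + j2698·0.1) = 1 + j269.8 → |·| ≈ 269.8, ∠ ≈ 89.79°
pole (1 + j2698·0.004) = 1 + j10.792 → |·| ≈ 10.838, ∠ ≈ 84.71°
pole (1 + j2698·0.001) = 1 + j2.698 → |·| ≈ 2.8774, ∠ ≈ 69.66°
∠H = (89.47° + 79.50°) − (89.79° + 84.71° + 69.66°) = -75.19°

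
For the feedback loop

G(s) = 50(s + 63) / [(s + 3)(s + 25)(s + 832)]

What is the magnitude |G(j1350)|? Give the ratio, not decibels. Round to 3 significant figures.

At s = jω = j1350:
zero (s+63): 63 + j1350 → |·| = √(63²+1350²) = √1826469 ≈ 1351.5, ∠ = arctan(1350/63) ≈ 87.33°
pole (s+3): 3 + j1350 → |·| = √(3²+1350²) = √1822509 ≈ 1350, ∠ = arctan(1350/3) ≈ 89.87°
pole (s+25): 25 + j1350 → |·| = √(25²+1350²) = √1823125 ≈ 1350.2, ∠ = arctan(1350/25) ≈ 88.94°
pole (s+832): 832 + j1350 → |·| = √(832²+1350²) = √2514724 ≈ 1585.8, ∠ = arctan(1350/832) ≈ 58.35°
|G| = 50 · 1351.5 / 2.8905e+09 ≈ 2.3378e-05

2.34e-05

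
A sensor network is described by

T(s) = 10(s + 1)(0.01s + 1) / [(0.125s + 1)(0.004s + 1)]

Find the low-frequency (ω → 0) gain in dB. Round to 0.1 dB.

T(0) = 10 · 1 / 1 = 10
20 log₁₀(10) ≈ 20.00 dB

20.0 dB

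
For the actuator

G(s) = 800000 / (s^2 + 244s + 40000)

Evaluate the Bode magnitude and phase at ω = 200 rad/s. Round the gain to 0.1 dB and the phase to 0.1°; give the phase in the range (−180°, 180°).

At s = jω = j200:
quadratic: (j200)² + 244·j200 + 40000 = 0 + j48800 → |·| ≈ 48800, ∠ ≈ 90.00°
|G| = 800000 / 48800 ≈ 16.393
Gain = 20 log₁₀(16.393) ≈ 24.29 dB
∠G = 0.00° − 90.00° = -90.00°

24.3 dB, -90.0°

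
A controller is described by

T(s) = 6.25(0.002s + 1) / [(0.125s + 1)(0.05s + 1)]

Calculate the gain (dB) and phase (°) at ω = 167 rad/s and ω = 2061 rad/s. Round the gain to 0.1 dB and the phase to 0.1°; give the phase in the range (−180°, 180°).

ω = 167: -28.5 dB, -152.0°; ω = 2061: -60.0 dB, -102.9°

At ω = 167 rad/s:
zero (1 + j167·0.002) = 1 + j0.334 → |·| ≈ 1.0543, ∠ ≈ 18.47°
pole (1 + j167·0.125) = 1 + j20.875 → |·| ≈ 20.899, ∠ ≈ 87.26°
pole (1 + j167·0.05) = 1 + j8.35 → |·| ≈ 8.4097, ∠ ≈ 83.17°
|T| = 6.25 · 1.0543 / (20.899 · 8.4097) ≈ 0.037492
Gain = 20 log₁₀(0.037492) ≈ -28.52 dB
∠T = (18.47°) − (87.26° + 83.17°) = -151.96°

At ω = 2061 rad/s:
zero (1 + j2061·0.002) = 1 + j4.122 → |·| ≈ 4.2416, ∠ ≈ 76.36°
pole (1 + j2061·0.125) = 1 + j257.625 → |·| ≈ 257.63, ∠ ≈ 89.78°
pole (1 + j2061·0.05) = 1 + j103.05 → |·| ≈ 103.05, ∠ ≈ 89.44°
|T| = 6.25 · 4.2416 / (257.63 · 103.05) ≈ 0.00099854
Gain = 20 log₁₀(0.00099854) ≈ -60.01 dB
∠T = (76.36°) − (89.78° + 89.44°) = -102.86°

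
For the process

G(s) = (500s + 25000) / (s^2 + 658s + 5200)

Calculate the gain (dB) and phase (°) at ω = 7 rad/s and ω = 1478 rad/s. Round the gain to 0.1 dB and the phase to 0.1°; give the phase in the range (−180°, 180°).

ω = 7: 11.3 dB, -33.8°; ω = 1478: -10.2 dB, -67.9°

Substitute s = j7:
Numerator: 500(j7) + 25000 = 25000 + j3500
Denominator: (j7)^2 + 658(j7) + 5200 = 5151 + j4606
|N| = √(25000² + 3500²) ≈ 25244, ∠N ≈ 7.97°
|D| = √(5151² + 4606²) ≈ 6910, ∠D ≈ 41.80°
|G| = 25244 / 6910 ≈ 3.6533
Gain = 20 log₁₀(3.6533) ≈ 11.25 dB
∠G = 7.97° − 41.80° = -33.83°

Substitute s = j1478:
Numerator: 500(j1478) + 25000 = 25000 + j739000
Denominator: (j1478)^2 + 658(j1478) + 5200 = -2179284 + j972524
|N| = √(25000² + 739000²) ≈ 7.3942e+05, ∠N ≈ 88.06°
|D| = √(2179284² + 972524²) ≈ 2.3864e+06, ∠D ≈ 155.95°
|G| = 7.3942e+05 / 2.3864e+06 ≈ 0.30985
Gain = 20 log₁₀(0.30985) ≈ -10.18 dB
∠G = 88.06° − 155.95° = -67.89°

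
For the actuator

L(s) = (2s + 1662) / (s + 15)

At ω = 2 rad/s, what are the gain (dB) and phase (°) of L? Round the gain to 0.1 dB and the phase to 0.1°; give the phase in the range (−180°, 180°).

Substitute s = j2:
Numerator: 2(j2) + 1662 = 1662 + j4
Denominator: (j2) + 15 = 15 + j2
|N| = √(1662² + 4²) ≈ 1662, ∠N ≈ 0.14°
|D| = √(15² + 2²) ≈ 15.133, ∠D ≈ 7.59°
|L| = 1662 / 15.133 ≈ 109.83
Gain = 20 log₁₀(109.83) ≈ 40.81 dB
∠L = 0.14° − 7.59° = -7.45°

40.8 dB, -7.5°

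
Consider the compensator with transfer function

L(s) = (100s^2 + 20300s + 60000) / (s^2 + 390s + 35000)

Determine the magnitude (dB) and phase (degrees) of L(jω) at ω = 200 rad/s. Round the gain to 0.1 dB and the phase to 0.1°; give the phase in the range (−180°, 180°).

Substitute s = j200:
Numerator: 100(j200)^2 + 20300(j200) + 60000 = -3940000 + j4060000
Denominator: (j200)^2 + 390(j200) + 35000 = -5000 + j78000
|N| = √(3940000² + 4060000²) ≈ 5.6575e+06, ∠N ≈ 134.14°
|D| = √(5000² + 78000²) ≈ 78160, ∠D ≈ 93.67°
|L| = 5.6575e+06 / 78160 ≈ 72.384
Gain = 20 log₁₀(72.384) ≈ 37.19 dB
∠L = 134.14° − 93.67° = 40.47°

37.2 dB, 40.5°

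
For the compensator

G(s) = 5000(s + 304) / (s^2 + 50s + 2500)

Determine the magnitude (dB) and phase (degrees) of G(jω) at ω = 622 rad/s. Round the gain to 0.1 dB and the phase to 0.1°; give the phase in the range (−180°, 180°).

At s = jω = j622:
zero (s+304): 304 + j622 → |·| = √(304²+622²) = √479300 ≈ 692.31, ∠ = arctan(622/304) ≈ 63.95°
quadratic: (j622)² + 50·j622 + 2500 = -384384 + j31100 → |·| ≈ 3.8564e+05, ∠ ≈ 175.37°
|G| = 5000 · 692.31 / 3.8564e+05 ≈ 8.9761
Gain = 20 log₁₀(8.9761) ≈ 19.06 dB
∠G = 63.95° − 175.37° = -111.42°

19.1 dB, -111.4°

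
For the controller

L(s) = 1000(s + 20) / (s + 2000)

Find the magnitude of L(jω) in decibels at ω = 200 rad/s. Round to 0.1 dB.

At s = jω = j200:
zero (s+20): 20 + j200 → |·| = √(20²+200²) = √40400 ≈ 201, ∠ = arctan(200/20) ≈ 84.29°
pole (s+2000): 2000 + j200 → |·| = √(2000²+200²) = √4040000 ≈ 2010, ∠ = arctan(200/2000) ≈ 5.71°
|L| = 1000 · 201 / 2010 ≈ 100
Gain = 20 log₁₀(100) ≈ 40.00 dB

40.0 dB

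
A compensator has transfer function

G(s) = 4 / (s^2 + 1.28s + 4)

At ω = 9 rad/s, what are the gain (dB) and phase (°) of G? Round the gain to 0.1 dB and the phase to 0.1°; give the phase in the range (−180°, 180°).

-25.8 dB, -171.5°

At s = jω = j9:
quadratic: (j9)² + 1.28·j9 + 4 = -77 + j11.52 → |·| ≈ 77.857, ∠ ≈ 171.49°
|G| = 4 / 77.857 ≈ 0.051376
Gain = 20 log₁₀(0.051376) ≈ -25.78 dB
∠G = 0.00° − 171.49° = -171.49°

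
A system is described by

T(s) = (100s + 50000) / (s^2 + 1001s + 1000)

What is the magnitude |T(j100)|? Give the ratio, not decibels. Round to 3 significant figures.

0.507

Substitute s = j100:
Numerator: 100(j100) + 50000 = 50000 + j10000
Denominator: (j100)^2 + 1001(j100) + 1000 = -9000 + j100100
|N| = √(50000² + 10000²) ≈ 50990, ∠N ≈ 11.31°
|D| = √(9000² + 100100²) ≈ 1.005e+05, ∠D ≈ 95.14°
|T| = 50990 / 1.005e+05 ≈ 0.50736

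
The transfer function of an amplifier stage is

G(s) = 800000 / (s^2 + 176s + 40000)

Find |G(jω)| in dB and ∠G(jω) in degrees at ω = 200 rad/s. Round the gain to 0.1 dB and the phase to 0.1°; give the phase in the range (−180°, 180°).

At s = jω = j200:
quadratic: (j200)² + 176·j200 + 40000 = 0 + j35200 → |·| ≈ 35200, ∠ ≈ 90.00°
|G| = 800000 / 35200 ≈ 22.727
Gain = 20 log₁₀(22.727) ≈ 27.13 dB
∠G = 0.00° − 90.00° = -90.00°

27.1 dB, -90.0°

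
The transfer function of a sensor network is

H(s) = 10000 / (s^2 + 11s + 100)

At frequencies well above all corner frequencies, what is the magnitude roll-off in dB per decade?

Each pole contributes −20 dB/decade at high frequency; each zero contributes +20 dB/decade.
Net: 0 zero(s) − 2 pole(s) → -40 dB/decade.

-40 dB/decade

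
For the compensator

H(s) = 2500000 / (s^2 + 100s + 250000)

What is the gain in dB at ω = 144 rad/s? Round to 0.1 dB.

20.7 dB

At s = jω = j144:
quadratic: (j144)² + 100·j144 + 250000 = 229264 + j14400 → |·| ≈ 2.2972e+05, ∠ ≈ 3.59°
|H| = 2500000 / 2.2972e+05 ≈ 10.883
Gain = 20 log₁₀(10.883) ≈ 20.73 dB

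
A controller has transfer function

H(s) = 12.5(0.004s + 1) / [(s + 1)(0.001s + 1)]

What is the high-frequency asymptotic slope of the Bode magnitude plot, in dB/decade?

-20 dB/decade

Each pole contributes −20 dB/decade at high frequency; each zero contributes +20 dB/decade.
Net: 1 zero(s) − 2 pole(s) → -20 dB/decade.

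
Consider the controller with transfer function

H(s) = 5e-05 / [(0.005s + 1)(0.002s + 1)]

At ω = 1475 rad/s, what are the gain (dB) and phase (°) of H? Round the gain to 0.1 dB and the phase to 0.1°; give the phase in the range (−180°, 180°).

At ω = 1475 rad/s:
pole (1 + j1475·0.005) = 1 + j7.375 → |·| ≈ 7.4425, ∠ ≈ 82.28°
pole (1 + j1475·0.002) = 1 + j2.95 → |·| ≈ 3.1149, ∠ ≈ 71.27°
|H| = 5e-05 · 1 / (7.4425 · 3.1149) ≈ 2.1568e-06
Gain = 20 log₁₀(2.1568e-06) ≈ -113.32 dB
∠H = (0°) − (82.28° + 71.27°) = -153.55°

-113.3 dB, -153.6°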